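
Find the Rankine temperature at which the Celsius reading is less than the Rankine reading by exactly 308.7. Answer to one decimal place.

Let R be the Rankine reading. The Celsius reading is C = 5/9·R - 273.15.
Require C - R = -308.7: (-4/9)·R - 273.15 = -308.7.
R = (-308.7 + 273.15) / (-4/9) = 80.0.

80.0°R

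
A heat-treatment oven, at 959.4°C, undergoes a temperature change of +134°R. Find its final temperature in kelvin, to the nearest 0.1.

The 134°R change is an interval, so only the factor 5/9 applies: +134 × 5/9 = +74.4444°C.
Final Celsius temperature: 959.4000 + 74.4444 = 1033.8444°C.
In kelvin: 1033.8444 + 273.15 = 1307.0 K.

1307.0 K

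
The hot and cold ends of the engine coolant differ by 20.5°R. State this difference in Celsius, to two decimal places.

An interval of 1°R corresponds to 5/9°C.
20.5 × 5/9 = 11.39.

11.39°C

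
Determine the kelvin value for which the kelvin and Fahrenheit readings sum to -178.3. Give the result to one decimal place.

100.5 K

Let K be the kelvin reading. The Fahrenheit reading is F = 1.8·K - 459.67.
Require K + F = -178.3: (2.8)·K - 459.67 = -178.3.
K = (-178.3 + 459.67) / (2.8) = 100.5.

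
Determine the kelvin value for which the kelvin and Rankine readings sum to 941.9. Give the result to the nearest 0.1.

336.4 K

Let K be the kelvin reading. The Rankine reading is R = 1.8·K.
Require K + R = 941.9: (2.8)·K = 941.9.
K = (941.9) / (2.8) = 336.4.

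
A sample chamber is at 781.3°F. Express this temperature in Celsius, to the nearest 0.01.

416.28°C

In Celsius: (781.3 - 32) × 5/9 = 416.2778°C.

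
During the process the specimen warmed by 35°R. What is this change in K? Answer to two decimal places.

19.44 K

An interval of 1°R corresponds to 5/9 K.
35 × 5/9 = 19.44.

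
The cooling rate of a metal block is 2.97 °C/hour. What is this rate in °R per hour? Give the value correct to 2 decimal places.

The quantity depends on a temperature interval, so only the ratio of degree sizes applies; the offset between the scales is irrelevant.
A change of 1°C is a change of 1.8°R, so 2.97 × 1.8 = 5.35.

5.35 °R/hour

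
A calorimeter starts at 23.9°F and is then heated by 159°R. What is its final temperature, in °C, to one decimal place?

Initial temperature in Celsius: (23.9 - 32) × 5/9 = -4.5000°C.
The 159°R change is an interval, so only the factor 5/9 applies: +159 × 5/9 = +88.3333°C.
Final Celsius temperature: -4.5000 + 88.3333 = 83.8333°C.

83.8°C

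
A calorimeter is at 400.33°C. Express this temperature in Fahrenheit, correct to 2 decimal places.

In Fahrenheit: 400.3300 × 1.8 + 32 = 752.59°F.

752.59°F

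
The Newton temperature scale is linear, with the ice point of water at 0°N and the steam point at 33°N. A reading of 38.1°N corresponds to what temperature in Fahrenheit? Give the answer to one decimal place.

239.8°F

Linear interpolation between the fixed points: C = (38.1 - 0) × 100 / (33 - 0) = 115.4545°C.
Then 115.4545 × 1.8 + 32 = 239.8°F.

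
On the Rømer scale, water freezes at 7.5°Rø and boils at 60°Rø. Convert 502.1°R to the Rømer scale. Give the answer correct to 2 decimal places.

10.54°Rø

First in Celsius: (502.1 - 491.67) × 5/9 = 5.7944°C.
Linearly onto the Rømer scale: 7.5 + (5.7944 / 100) × (60 - 7.5) = 10.54°Rø.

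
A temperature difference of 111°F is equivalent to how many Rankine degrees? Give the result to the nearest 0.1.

111.0°R

Fahrenheit and Rankine degrees are the same size, so the interval is unchanged: 111.0.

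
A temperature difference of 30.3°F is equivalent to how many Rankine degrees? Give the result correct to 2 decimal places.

Fahrenheit and Rankine degrees are the same size, so the interval is unchanged: 30.30.

30.30°R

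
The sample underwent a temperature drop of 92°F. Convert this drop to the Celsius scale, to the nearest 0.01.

51.11°C

An interval of 1°F corresponds to 5/9°C.
92 × 5/9 = 51.11.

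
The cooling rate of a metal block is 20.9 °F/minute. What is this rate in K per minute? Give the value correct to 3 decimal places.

11.611 K/minute

Since only a temperature interval is involved, the additive offset between the scales drops out.
A change of 1°F is a change of 5/9 K, so 20.9 × 5/9 = 11.611.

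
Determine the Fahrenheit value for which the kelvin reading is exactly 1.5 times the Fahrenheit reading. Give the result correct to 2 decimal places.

Let F be the Fahrenheit reading. The kelvin reading is K = 5/9·F + 255.372.
Require K = 1.5·F: 5/9·F + 255.372 = 1.5·F.
(-17/18)·F = -255.372  ⇒  F = 270.39.

270.39°F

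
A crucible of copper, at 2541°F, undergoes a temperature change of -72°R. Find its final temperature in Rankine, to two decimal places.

Initial temperature in Celsius: (2541 - 32) × 5/9 = 1393.8889°C.
The 72°R change is an interval, so only the factor 5/9 applies: -72 × 5/9 = -40.0000°C.
Final Celsius temperature: 1393.8889 - 40.0000 = 1353.8889°C.
In Rankine: 1353.8889 × 1.8 + 491.67 = 2928.67°R.

2928.67°R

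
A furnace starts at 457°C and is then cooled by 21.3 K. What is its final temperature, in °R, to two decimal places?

1275.93°R

The 21.3 K change is an interval; Kelvin and Celsius degrees are the same size, so ΔC = -21.3°C.
Final Celsius temperature: 457.0000 - 21.3000 = 435.7000°C.
In Rankine: 435.7000 × 1.8 + 491.67 = 1275.93°R.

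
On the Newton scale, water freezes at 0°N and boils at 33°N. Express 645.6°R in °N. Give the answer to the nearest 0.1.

28.2°N

First in Celsius: (645.6 - 491.67) × 5/9 = 85.5167°C.
Linearly onto the Newton scale: 0 + (85.5167 / 100) × (33 - 0) = 28.2°N.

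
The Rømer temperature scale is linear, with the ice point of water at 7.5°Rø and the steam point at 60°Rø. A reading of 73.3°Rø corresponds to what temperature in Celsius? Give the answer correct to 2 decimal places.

125.33°C

Linear interpolation between the fixed points: C = (73.3 - 7.5) × 100 / (60 - 7.5) = 125.3333°C.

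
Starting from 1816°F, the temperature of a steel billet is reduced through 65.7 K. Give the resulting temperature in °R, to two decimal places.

2157.41°R

Initial temperature in Celsius: (1816 - 32) × 5/9 = 991.1111°C.
The 65.7 K change is an interval; Kelvin and Celsius degrees are the same size, so ΔC = -65.7°C.
Final Celsius temperature: 991.1111 - 65.7000 = 925.4111°C.
In Rankine: 925.4111 × 1.8 + 491.67 = 2157.41°R.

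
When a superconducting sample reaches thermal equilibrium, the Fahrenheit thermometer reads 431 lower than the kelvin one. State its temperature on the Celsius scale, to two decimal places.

-237.31°C

Let x be the kelvin reading; then the Fahrenheit reading is 1.8·x - 459.67.
(1.8·x - 459.67) - x = -431  ⇒  (0.8)·x = 28.67  ⇒  x = 35.8375 K.
In Celsius: 35.8375 - 273.15 = -237.31°C.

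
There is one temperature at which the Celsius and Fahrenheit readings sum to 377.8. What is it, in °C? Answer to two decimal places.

123.50°C

Let C be the Celsius reading. The Fahrenheit reading is F = 1.8·C + 32.
Require C + F = 377.8: (2.8)·C + 32 = 377.8.
C = (377.8 - 32) / (2.8) = 123.50.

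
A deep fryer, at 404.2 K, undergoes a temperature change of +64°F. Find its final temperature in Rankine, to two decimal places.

Initial temperature in Celsius: 404.2 - 273.15 = 131.0500°C.
The 64°F change is an interval, so only the factor 5/9 applies: +64 × 5/9 = +35.5556°C.
Final Celsius temperature: 131.0500 + 35.5556 = 166.6056°C.
In Rankine: 166.6056 × 1.8 + 491.67 = 791.56°R.

791.56°R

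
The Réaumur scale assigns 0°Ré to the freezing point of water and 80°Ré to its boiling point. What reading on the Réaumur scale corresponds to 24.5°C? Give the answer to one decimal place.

19.6°Ré

Linearly onto the Réaumur scale: 0 + (24.5000 / 100) × (80 - 0) = 19.6°Ré.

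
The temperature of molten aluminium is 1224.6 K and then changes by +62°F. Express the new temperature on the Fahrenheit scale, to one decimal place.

Initial temperature in Celsius: 1224.6 - 273.15 = 951.4500°C.
The 62°F change is an interval, so only the factor 5/9 applies: +62 × 5/9 = +34.4444°C.
Final Celsius temperature: 951.4500 + 34.4444 = 985.8944°C.
In Fahrenheit: 985.8944 × 1.8 + 32 = 1806.6°F.

1806.6°F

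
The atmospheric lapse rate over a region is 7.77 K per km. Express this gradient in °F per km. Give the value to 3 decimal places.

The quantity depends on a temperature interval, so only the ratio of degree sizes applies; the offset between the scales is irrelevant.
A change of 1 K is a change of 1.8°F, so 7.77 × 1.8 = 13.986.

13.986 °F/km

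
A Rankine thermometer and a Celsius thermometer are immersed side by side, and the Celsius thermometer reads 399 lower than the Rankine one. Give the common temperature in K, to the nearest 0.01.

Let x be the Rankine reading; then the Celsius reading is 5/9·x - 273.15.
(5/9·x - 273.15) - x = -399  ⇒  (-4/9)·x = -125.85  ⇒  x = 283.1625°R.
In Celsius: (283.1625 - 491.67) × 5/9 = -115.8375°C.
In kelvin: -115.8375 + 273.15 = 157.31 K.

157.31 K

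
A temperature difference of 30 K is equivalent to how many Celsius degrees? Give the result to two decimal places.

30.00°C

Kelvin and Celsius degrees are the same size, so the interval is unchanged: 30.00.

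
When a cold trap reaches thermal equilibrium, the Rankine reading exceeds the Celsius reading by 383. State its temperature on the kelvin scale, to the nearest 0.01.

137.31 K

Let x be the Celsius reading; then the Rankine reading is 1.8·x + 491.67.
(1.8·x + 491.67) - x = 383  ⇒  (0.8)·x = -108.67  ⇒  x = -135.8375°C.
In kelvin: -135.8375 + 273.15 = 137.31 K.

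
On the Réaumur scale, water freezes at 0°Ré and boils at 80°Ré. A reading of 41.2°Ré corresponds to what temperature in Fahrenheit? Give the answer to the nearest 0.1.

Linear interpolation between the fixed points: C = (41.2 - 0) × 100 / (80 - 0) = 51.5000°C.
Then 51.5000 × 1.8 + 32 = 124.7°F.

124.7°F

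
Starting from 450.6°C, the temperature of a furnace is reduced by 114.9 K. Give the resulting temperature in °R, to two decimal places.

1095.93°R

The 114.9 K change is an interval; Kelvin and Celsius degrees are the same size, so ΔC = -114.9°C.
Final Celsius temperature: 450.6000 - 114.9000 = 335.7000°C.
In Rankine: 335.7000 × 1.8 + 491.67 = 1095.93°R.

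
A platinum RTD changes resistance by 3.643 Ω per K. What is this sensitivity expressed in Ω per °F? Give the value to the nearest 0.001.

Since only a temperature interval is involved, the additive offset between the scales drops out.
A change of 1°F is a change of 5/9 K, so per °F the value is 3.643 × 5/9 = 2.024.

2.024 Ω per °F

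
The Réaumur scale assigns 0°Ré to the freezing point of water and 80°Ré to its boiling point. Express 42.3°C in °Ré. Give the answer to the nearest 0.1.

Linearly onto the Réaumur scale: 0 + (42.3000 / 100) × (80 - 0) = 33.8°Ré.

33.8°Ré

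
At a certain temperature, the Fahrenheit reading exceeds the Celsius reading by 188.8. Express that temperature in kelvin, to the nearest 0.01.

Let x be the Celsius reading; then the Fahrenheit reading is 1.8·x + 32.
(1.8·x + 32) - x = 188.8  ⇒  (0.8)·x = 156.8  ⇒  x = 196.0000°C.
In kelvin: 196.0000 + 273.15 = 469.15 K.

469.15 K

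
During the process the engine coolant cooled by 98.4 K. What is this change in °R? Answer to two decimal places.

An interval of 1 K corresponds to 1.8°R.
98.4 × 1.8 = 177.12.

177.12°R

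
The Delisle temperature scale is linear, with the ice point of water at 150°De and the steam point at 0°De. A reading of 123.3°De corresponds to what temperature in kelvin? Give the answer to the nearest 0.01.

Linear interpolation between the fixed points: C = (123.3 - 150) × 100 / (0 - 150) = 17.8000°C.
Then 17.8000 + 273.15 = 290.95 K.

290.95 K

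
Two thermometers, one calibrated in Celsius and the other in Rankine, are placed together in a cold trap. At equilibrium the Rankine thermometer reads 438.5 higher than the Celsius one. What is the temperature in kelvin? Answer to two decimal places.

Let x be the Celsius reading; then the Rankine reading is 1.8·x + 491.67.
(1.8·x + 491.67) - x = 438.5  ⇒  (0.8)·x = -53.17  ⇒  x = -66.4625°C.
In kelvin: -66.4625 + 273.15 = 206.69 K.

206.69 K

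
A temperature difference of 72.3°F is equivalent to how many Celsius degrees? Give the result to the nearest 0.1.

40.2°C

For a temperature interval the offset drops out; only the factor 5/9 applies.
72.3 × 5/9 = 40.2.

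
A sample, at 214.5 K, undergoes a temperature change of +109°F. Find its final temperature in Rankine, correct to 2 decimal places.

495.10°R

Initial temperature in Celsius: 214.5 - 273.15 = -58.6500°C.
The 109°F change is an interval, so only the factor 5/9 applies: +109 × 5/9 = +60.5556°C.
Final Celsius temperature: -58.6500 + 60.5556 = 1.9056°C.
In Rankine: 1.9056 × 1.8 + 491.67 = 495.10°R.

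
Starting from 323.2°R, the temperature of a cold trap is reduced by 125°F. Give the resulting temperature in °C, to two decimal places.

Initial temperature in Celsius: (323.2 - 491.67) × 5/9 = -93.5944°C.
The 125°F change is an interval, so only the factor 5/9 applies: -125 × 5/9 = -69.4444°C.
Final Celsius temperature: -93.5944 - 69.4444 = -163.0389°C.

-163.04°C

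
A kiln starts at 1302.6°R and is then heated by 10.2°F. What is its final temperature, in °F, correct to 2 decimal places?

853.13°F

Initial temperature in Celsius: (1302.6 - 491.67) × 5/9 = 450.5167°C.
The 10.2°F change is an interval, so only the factor 5/9 applies: +10.2 × 5/9 = +5.6667°C.
Final Celsius temperature: 450.5167 + 5.6667 = 456.1833°C.
In Fahrenheit: 456.1833 × 1.8 + 32 = 853.13°F.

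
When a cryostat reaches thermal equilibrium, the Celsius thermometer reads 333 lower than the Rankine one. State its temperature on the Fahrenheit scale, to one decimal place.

Let x be the Rankine reading; then the Celsius reading is 5/9·x - 273.15.
(5/9·x - 273.15) - x = -333  ⇒  (-4/9)·x = -59.85  ⇒  x = 134.6625°R.
In Celsius: (134.6625 - 491.67) × 5/9 = -198.3375°C.
In Fahrenheit: -198.3375 × 1.8 + 32 = -325.0°F.

-325.0°F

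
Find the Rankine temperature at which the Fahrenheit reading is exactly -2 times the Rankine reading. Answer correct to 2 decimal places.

153.22°R

Let R be the Rankine reading. The Fahrenheit reading is F = 1·R - 459.67.
Require F = -2·R: 1·R - 459.67 = -2·R.
(3)·R = 459.67  ⇒  R = 153.22.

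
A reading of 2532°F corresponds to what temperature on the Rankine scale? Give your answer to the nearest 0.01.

In Celsius: (2532 - 32) × 5/9 = 1388.8889°C.
In Rankine: 1388.8889 × 1.8 + 491.67 = 2991.67°R.

2991.67°R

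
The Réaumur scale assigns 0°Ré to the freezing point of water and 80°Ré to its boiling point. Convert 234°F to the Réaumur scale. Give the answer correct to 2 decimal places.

First in Celsius: (234 - 32) × 5/9 = 112.2222°C.
Linearly onto the Réaumur scale: 0 + (112.2222 / 100) × (80 - 0) = 89.78°Ré.

89.78°Ré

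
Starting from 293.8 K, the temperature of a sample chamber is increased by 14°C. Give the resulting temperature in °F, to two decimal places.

94.37°F

Initial temperature in Celsius: 293.8 - 273.15 = 20.6500°C.
Final Celsius temperature: 20.6500 + 14.0000 = 34.6500°C.
In Fahrenheit: 34.6500 × 1.8 + 32 = 94.37°F.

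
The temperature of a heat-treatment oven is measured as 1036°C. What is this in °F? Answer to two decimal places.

1896.80°F

In Fahrenheit: 1036.0000 × 1.8 + 32 = 1896.80°F.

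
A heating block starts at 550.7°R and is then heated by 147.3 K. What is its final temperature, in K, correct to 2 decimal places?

453.24 K

Initial temperature in Celsius: (550.7 - 491.67) × 5/9 = 32.7944°C.
The 147.3 K change is an interval; Kelvin and Celsius degrees are the same size, so ΔC = +147.3°C.
Final Celsius temperature: 32.7944 + 147.3000 = 180.0944°C.
In kelvin: 180.0944 + 273.15 = 453.24 K.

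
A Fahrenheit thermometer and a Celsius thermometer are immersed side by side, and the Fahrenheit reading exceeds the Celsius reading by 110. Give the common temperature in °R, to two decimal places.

Let x be the Fahrenheit reading; then the Celsius reading is 5/9·x - 17.7778.
(5/9·x - 17.7778) - x = -110  ⇒  (-4/9)·x = -92.2222  ⇒  x = 207.5000°F.
In Celsius: (207.5 - 32) × 5/9 = 97.5000°C.
In Rankine: 97.5000 × 1.8 + 491.67 = 667.17°R.

667.17°R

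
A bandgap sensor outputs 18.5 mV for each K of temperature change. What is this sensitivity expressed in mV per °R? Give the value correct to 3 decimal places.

Since only a temperature interval is involved, the additive offset between the scales drops out.
A change of 1°R is a change of 5/9 K, so per °R the value is 18.5 × 5/9 = 10.278.

10.278 mV per °R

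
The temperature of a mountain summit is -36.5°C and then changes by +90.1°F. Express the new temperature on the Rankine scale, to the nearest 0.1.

The 90.1°F change is an interval, so only the factor 5/9 applies: +90.1 × 5/9 = +50.0556°C.
Final Celsius temperature: -36.5000 + 50.0556 = 13.5556°C.
In Rankine: 13.5556 × 1.8 + 491.67 = 516.1°R.

516.1°R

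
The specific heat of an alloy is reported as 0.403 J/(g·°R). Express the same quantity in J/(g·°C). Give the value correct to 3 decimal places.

0.725 J/(g·°C)

The quantity depends on a temperature interval, so only the ratio of degree sizes applies; the offset between the scales is irrelevant.
A change of 1°C is a change of 1.8°R, so per °C the value is 0.403 × 1.8 = 0.725.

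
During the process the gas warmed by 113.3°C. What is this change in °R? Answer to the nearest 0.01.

203.94°R

Only the scale ratio 1.8 matters for a change in temperature.
113.3 × 1.8 = 203.94.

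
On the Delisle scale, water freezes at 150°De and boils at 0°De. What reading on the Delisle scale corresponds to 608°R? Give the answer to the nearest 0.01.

First in Celsius: (608 - 491.67) × 5/9 = 64.6278°C.
Linearly onto the Delisle scale: 150 + (64.6278 / 100) × (0 - 150) = 53.06°De.

53.06°De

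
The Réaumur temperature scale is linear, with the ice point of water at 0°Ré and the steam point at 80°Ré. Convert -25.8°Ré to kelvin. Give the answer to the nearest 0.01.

240.90 K

Linear interpolation between the fixed points: C = (-25.8 - 0) × 100 / (80 - 0) = -32.2500°C.
Then -32.2500 + 273.15 = 240.90 K.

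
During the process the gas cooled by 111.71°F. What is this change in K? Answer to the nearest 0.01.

62.06 K

An interval of 1°F corresponds to 5/9 K.
111.71 × 5/9 = 62.06.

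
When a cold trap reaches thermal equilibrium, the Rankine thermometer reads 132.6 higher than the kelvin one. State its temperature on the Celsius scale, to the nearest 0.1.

-107.4°C

Let x be the kelvin reading; then the Rankine reading is 1.8·x.
(1.8·x) - x = 132.6  ⇒  (0.8)·x = 132.6  ⇒  x = 165.7500 K.
In Celsius: 165.75 - 273.15 = -107.4°C.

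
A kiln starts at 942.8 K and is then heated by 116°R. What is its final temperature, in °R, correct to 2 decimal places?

1813.04°R

Initial temperature in Celsius: 942.8 - 273.15 = 669.6500°C.
The 116°R change is an interval, so only the factor 5/9 applies: +116 × 5/9 = +64.4444°C.
Final Celsius temperature: 669.6500 + 64.4444 = 734.0944°C.
In Rankine: 734.0944 × 1.8 + 491.67 = 1813.04°R.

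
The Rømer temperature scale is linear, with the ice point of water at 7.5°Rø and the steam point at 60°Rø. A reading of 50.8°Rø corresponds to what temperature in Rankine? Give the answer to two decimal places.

640.13°R

Linear interpolation between the fixed points: C = (50.8 - 7.5) × 100 / (60 - 7.5) = 82.4762°C.
Then 82.4762 × 1.8 + 491.67 = 640.13°R.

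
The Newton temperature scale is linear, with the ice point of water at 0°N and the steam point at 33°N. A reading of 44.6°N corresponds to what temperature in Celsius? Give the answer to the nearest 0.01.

135.15°C

Linear interpolation between the fixed points: C = (44.6 - 0) × 100 / (33 - 0) = 135.1515°C.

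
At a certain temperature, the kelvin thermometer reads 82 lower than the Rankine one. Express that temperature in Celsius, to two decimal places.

-170.65°C

Let x be the Rankine reading; then the kelvin reading is 5/9·x.
(5/9·x) - x = -82  ⇒  (-4/9)·x = -82  ⇒  x = 184.5000°R.
In Celsius: (184.5 - 491.67) × 5/9 = -170.65°C.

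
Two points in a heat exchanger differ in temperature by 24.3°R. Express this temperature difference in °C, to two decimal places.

13.50°C

For a temperature interval the offset drops out; only the factor 5/9 applies.
24.3 × 5/9 = 13.50.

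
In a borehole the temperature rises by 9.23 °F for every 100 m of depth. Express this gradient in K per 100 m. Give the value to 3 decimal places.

The quantity depends on a temperature interval, so only the ratio of degree sizes applies; the offset between the scales is irrelevant.
A change of 1°F is a change of 5/9 K, so 9.23 × 5/9 = 5.128.

5.128 K/100 m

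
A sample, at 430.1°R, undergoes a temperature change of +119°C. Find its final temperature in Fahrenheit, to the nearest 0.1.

Initial temperature in Celsius: (430.1 - 491.67) × 5/9 = -34.2056°C.
Final Celsius temperature: -34.2056 + 119.0000 = 84.7944°C.
In Fahrenheit: 84.7944 × 1.8 + 32 = 184.6°F.

184.6°F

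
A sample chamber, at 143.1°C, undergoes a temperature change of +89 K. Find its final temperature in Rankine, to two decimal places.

909.45°R

The 89 K change is an interval; Kelvin and Celsius degrees are the same size, so ΔC = +89°C.
Final Celsius temperature: 143.1000 + 89.0000 = 232.1000°C.
In Rankine: 232.1000 × 1.8 + 491.67 = 909.45°R.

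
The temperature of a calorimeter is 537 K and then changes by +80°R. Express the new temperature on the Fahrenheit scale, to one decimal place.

586.9°F

Initial temperature in Celsius: 537 - 273.15 = 263.8500°C.
The 80°R change is an interval, so only the factor 5/9 applies: +80 × 5/9 = +44.4444°C.
Final Celsius temperature: 263.8500 + 44.4444 = 308.2944°C.
In Fahrenheit: 308.2944 × 1.8 + 32 = 586.9°F.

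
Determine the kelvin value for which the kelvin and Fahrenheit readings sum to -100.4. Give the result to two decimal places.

Let K be the kelvin reading. The Fahrenheit reading is F = 1.8·K - 459.67.
Require K + F = -100.4: (2.8)·K - 459.67 = -100.4.
K = (-100.4 + 459.67) / (2.8) = 128.31.

128.31 K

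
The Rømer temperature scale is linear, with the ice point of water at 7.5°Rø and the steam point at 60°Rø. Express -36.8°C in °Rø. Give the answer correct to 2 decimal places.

Linearly onto the Rømer scale: 7.5 + (-36.8000 / 100) × (60 - 7.5) = -11.82°Rø.

-11.82°Rø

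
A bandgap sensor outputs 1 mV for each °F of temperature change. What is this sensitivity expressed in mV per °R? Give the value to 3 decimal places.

1.000 mV per °R

Since only a temperature interval is involved, the additive offset between the scales drops out.
A change of 1°R is a change of 1°F, so per °R the value is 1 × 1 = 1.000.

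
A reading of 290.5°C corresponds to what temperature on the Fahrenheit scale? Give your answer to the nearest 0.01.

In Fahrenheit: 290.5000 × 1.8 + 32 = 554.90°F.

554.90°F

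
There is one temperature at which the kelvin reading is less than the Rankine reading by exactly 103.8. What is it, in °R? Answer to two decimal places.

Let R be the Rankine reading. The kelvin reading is K = 5/9·R.
Require K - R = -103.8: (-4/9)·R = -103.8.
R = (-103.8) / (-4/9) = 233.55.

233.55°R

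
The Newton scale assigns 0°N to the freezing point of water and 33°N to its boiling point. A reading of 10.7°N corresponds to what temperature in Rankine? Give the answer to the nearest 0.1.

550.0°R

Linear interpolation between the fixed points: C = (10.7 - 0) × 100 / (33 - 0) = 32.4242°C.
Then 32.4242 × 1.8 + 491.67 = 550.0°R.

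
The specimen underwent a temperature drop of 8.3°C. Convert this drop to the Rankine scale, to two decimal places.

For a temperature interval the offset drops out; only the factor 1.8 applies.
8.3 × 1.8 = 14.94.

14.94°R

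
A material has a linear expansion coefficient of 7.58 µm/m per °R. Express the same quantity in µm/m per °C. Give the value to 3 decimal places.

Since only a temperature interval is involved, the additive offset between the scales drops out.
A change of 1°C is a change of 1.8°R, so per °C the value is 7.58 × 1.8 = 13.644.

13.644 µm/m per °C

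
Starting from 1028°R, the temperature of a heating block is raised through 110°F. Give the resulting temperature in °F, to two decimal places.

678.33°F

Initial temperature in Celsius: (1028 - 491.67) × 5/9 = 297.9611°C.
The 110°F change is an interval, so only the factor 5/9 applies: +110 × 5/9 = +61.1111°C.
Final Celsius temperature: 297.9611 + 61.1111 = 359.0722°C.
In Fahrenheit: 359.0722 × 1.8 + 32 = 678.33°F.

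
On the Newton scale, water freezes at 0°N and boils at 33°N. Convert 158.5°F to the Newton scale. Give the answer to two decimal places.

23.19°N

First in Celsius: (158.5 - 32) × 5/9 = 70.2778°C.
Linearly onto the Newton scale: 0 + (70.2778 / 100) × (33 - 0) = 23.19°N.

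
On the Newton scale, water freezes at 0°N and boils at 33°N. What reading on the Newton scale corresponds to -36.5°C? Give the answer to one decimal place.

-12.0°N

Linearly onto the Newton scale: 0 + (-36.5000 / 100) × (33 - 0) = -12.0°N.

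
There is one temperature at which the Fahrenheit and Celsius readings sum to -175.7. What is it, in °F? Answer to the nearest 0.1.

-101.5°F

Let F be the Fahrenheit reading. The Celsius reading is C = 5/9·F - 17.7778.
Require F + C = -175.7: (14/9)·F - 17.7778 = -175.7.
F = (-175.7 + 17.7778) / (14/9) = -101.5.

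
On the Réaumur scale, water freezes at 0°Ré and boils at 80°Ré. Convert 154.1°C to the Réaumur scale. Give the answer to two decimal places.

Linearly onto the Réaumur scale: 0 + (154.1000 / 100) × (80 - 0) = 123.28°Ré.

123.28°Ré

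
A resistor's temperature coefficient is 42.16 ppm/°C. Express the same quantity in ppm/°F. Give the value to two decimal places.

Since only a temperature interval is involved, the additive offset between the scales drops out.
A change of 1°F is a change of 5/9°C, so per °F the value is 42.16 × 5/9 = 23.42.

23.42 ppm/°F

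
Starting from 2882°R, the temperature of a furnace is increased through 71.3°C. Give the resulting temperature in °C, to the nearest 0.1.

Initial temperature in Celsius: (2882 - 491.67) × 5/9 = 1327.9611°C.
Final Celsius temperature: 1327.9611 + 71.3000 = 1399.2611°C.

1399.3°C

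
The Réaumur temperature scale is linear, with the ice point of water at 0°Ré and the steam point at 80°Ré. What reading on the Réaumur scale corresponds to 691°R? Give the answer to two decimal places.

First in Celsius: (691 - 491.67) × 5/9 = 110.7389°C.
Linearly onto the Réaumur scale: 0 + (110.7389 / 100) × (80 - 0) = 88.59°Ré.

88.59°Ré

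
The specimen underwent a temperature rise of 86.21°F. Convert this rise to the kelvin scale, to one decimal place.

47.9 K

For a temperature interval the offset drops out; only the factor 5/9 applies.
86.21 × 5/9 = 47.9.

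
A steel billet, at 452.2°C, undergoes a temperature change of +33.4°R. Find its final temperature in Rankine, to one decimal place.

The 33.4°R change is an interval, so only the factor 5/9 applies: +33.4 × 5/9 = +18.5556°C.
Final Celsius temperature: 452.2000 + 18.5556 = 470.7556°C.
In Rankine: 470.7556 × 1.8 + 491.67 = 1339.0°R.

1339.0°R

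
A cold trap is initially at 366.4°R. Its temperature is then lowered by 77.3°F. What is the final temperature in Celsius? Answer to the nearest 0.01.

Initial temperature in Celsius: (366.4 - 491.67) × 5/9 = -69.5944°C.
The 77.3°F change is an interval, so only the factor 5/9 applies: -77.3 × 5/9 = -42.9444°C.
Final Celsius temperature: -69.5944 - 42.9444 = -112.5389°C.

-112.54°C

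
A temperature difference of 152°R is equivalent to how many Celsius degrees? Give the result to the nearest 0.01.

An interval of 1°R corresponds to 5/9°C.
152 × 5/9 = 84.44.

84.44°C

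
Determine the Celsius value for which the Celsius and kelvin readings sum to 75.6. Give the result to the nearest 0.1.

-98.8°C

Let C be the Celsius reading. The kelvin reading is K = 1·C + 273.15.
Require C + K = 75.6: (2)·C + 273.15 = 75.6.
C = (75.6 - 273.15) / (2) = -98.8.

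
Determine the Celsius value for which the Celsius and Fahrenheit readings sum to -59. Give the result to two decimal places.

-32.50°C

Let C be the Celsius reading. The Fahrenheit reading is F = 1.8·C + 32.
Require C + F = -59: (2.8)·C + 32 = -59.
C = (-59 - 32) / (2.8) = -32.50.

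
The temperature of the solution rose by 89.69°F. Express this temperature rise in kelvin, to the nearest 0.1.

Only the scale ratio 5/9 matters for a change in temperature.
89.69 × 5/9 = 49.8.

49.8 K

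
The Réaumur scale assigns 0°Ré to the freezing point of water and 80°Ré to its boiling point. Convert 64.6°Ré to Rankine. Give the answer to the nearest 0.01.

637.02°R

Linear interpolation between the fixed points: C = (64.6 - 0) × 100 / (80 - 0) = 80.7500°C.
Then 80.7500 × 1.8 + 491.67 = 637.02°R.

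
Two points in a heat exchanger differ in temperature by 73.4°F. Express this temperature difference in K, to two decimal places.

40.78 K

An interval of 1°F corresponds to 5/9 K.
73.4 × 5/9 = 40.78.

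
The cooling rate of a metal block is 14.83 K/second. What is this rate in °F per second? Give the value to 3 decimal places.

Since only a temperature interval is involved, the additive offset between the scales drops out.
A change of 1 K is a change of 1.8°F, so 14.83 × 1.8 = 26.694.

26.694 °F/second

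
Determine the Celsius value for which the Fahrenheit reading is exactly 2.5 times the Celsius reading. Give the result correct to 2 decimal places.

45.71°C

Let C be the Celsius reading. The Fahrenheit reading is F = 1.8·C + 32.
Require F = 2.5·C: 1.8·C + 32 = 2.5·C.
(-0.7)·C = -32  ⇒  C = 45.71.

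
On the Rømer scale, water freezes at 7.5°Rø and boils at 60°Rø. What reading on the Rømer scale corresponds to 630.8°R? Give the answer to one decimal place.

48.1°Rø

First in Celsius: (630.8 - 491.67) × 5/9 = 77.2944°C.
Linearly onto the Rømer scale: 7.5 + (77.2944 / 100) × (60 - 7.5) = 48.1°Rø.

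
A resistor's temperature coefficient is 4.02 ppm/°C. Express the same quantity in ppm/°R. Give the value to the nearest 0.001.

2.233 ppm/°R

The quantity depends on a temperature interval, so only the ratio of degree sizes applies; the offset between the scales is irrelevant.
A change of 1°R is a change of 5/9°C, so per °R the value is 4.02 × 5/9 = 2.233.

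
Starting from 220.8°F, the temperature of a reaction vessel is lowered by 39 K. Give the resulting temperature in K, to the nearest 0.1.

339.0 K

Initial temperature in Celsius: (220.8 - 32) × 5/9 = 104.8889°C.
The 39 K change is an interval; Kelvin and Celsius degrees are the same size, so ΔC = -39°C.
Final Celsius temperature: 104.8889 - 39.0000 = 65.8889°C.
In kelvin: 65.8889 + 273.15 = 339.0 K.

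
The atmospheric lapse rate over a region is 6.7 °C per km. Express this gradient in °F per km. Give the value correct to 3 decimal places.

12.060 °F/km

Since only a temperature interval is involved, the additive offset between the scales drops out.
A change of 1°C is a change of 1.8°F, so 6.7 × 1.8 = 12.060.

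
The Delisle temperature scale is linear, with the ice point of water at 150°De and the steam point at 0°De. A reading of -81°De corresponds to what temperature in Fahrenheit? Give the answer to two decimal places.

Linear interpolation between the fixed points: C = (-81 - 150) × 100 / (0 - 150) = 154.0000°C.
Then 154.0000 × 1.8 + 32 = 309.20°F.

309.20°F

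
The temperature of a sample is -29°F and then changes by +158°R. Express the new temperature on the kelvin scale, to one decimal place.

Initial temperature in Celsius: (-29 - 32) × 5/9 = -33.8889°C.
The 158°R change is an interval, so only the factor 5/9 applies: +158 × 5/9 = +87.7778°C.
Final Celsius temperature: -33.8889 + 87.7778 = 53.8889°C.
In kelvin: 53.8889 + 273.15 = 327.0 K.

327.0 K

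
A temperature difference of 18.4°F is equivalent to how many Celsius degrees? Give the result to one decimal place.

10.2°C

An interval of 1°F corresponds to 5/9°C.
18.4 × 5/9 = 10.2.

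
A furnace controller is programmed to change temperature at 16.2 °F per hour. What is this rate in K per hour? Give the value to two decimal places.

9.00 K/hour

Since only a temperature interval is involved, the additive offset between the scales drops out.
A change of 1°F is a change of 5/9 K, so 16.2 × 5/9 = 9.00.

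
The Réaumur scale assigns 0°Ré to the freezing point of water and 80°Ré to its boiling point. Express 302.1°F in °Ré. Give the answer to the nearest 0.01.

First in Celsius: (302.1 - 32) × 5/9 = 150.0556°C.
Linearly onto the Réaumur scale: 0 + (150.0556 / 100) × (80 - 0) = 120.04°Ré.

120.04°Ré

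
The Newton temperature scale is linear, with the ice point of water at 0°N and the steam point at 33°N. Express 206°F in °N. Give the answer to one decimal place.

31.9°N

First in Celsius: (206 - 32) × 5/9 = 96.6667°C.
Linearly onto the Newton scale: 0 + (96.6667 / 100) × (33 - 0) = 31.9°N.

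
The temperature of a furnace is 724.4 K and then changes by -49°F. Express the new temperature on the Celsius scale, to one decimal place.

424.0°C

Initial temperature in Celsius: 724.4 - 273.15 = 451.2500°C.
The 49°F change is an interval, so only the factor 5/9 applies: -49 × 5/9 = -27.2222°C.
Final Celsius temperature: 451.2500 - 27.2222 = 424.0278°C.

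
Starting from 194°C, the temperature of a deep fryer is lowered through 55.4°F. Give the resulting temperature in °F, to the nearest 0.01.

The 55.4°F change is an interval, so only the factor 5/9 applies: -55.4 × 5/9 = -30.7778°C.
Final Celsius temperature: 194.0000 - 30.7778 = 163.2222°C.
In Fahrenheit: 163.2222 × 1.8 + 32 = 325.80°F.

325.80°F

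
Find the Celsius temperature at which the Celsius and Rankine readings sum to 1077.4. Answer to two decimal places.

Let C be the Celsius reading. The Rankine reading is R = 1.8·C + 491.67.
Require C + R = 1077.4: (2.8)·C + 491.67 = 1077.4.
C = (1077.4 - 491.67) / (2.8) = 209.19.

209.19°C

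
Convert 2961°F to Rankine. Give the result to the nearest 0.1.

3420.7°R

In Celsius: (2961 - 32) × 5/9 = 1627.2222°C.
In Rankine: 1627.2222 × 1.8 + 491.67 = 3420.7°R.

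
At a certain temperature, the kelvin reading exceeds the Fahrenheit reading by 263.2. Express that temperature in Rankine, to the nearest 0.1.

Let x be the Fahrenheit reading; then the kelvin reading is 5/9·x + 255.372.
(5/9·x + 255.372) - x = 263.2  ⇒  (-4/9)·x = 7.82778  ⇒  x = -17.6125°F.
In Celsius: (-17.6125 - 32) × 5/9 = -27.5625°C.
In Rankine: -27.5625 × 1.8 + 491.67 = 442.1°R.

442.1°R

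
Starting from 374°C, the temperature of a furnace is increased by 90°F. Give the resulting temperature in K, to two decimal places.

697.15 K

The 90°F change is an interval, so only the factor 5/9 applies: +90 × 5/9 = +50.0000°C.
Final Celsius temperature: 374.0000 + 50.0000 = 424.0000°C.
In kelvin: 424.0000 + 273.15 = 697.15 K.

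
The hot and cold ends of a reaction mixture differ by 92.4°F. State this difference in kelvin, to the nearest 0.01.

An interval of 1°F corresponds to 5/9 K.
92.4 × 5/9 = 51.33.

51.33 K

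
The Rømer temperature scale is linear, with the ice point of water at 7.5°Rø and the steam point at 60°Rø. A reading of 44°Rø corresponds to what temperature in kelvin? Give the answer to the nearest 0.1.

Linear interpolation between the fixed points: C = (44 - 7.5) × 100 / (60 - 7.5) = 69.5238°C.
Then 69.5238 + 273.15 = 342.7 K.

342.7 K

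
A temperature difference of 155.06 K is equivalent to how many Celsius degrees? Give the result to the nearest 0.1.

Kelvin and Celsius degrees are the same size, so the interval is unchanged: 155.1.

155.1°C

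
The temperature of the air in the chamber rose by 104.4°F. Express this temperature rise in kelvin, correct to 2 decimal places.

For a temperature interval the offset drops out; only the factor 5/9 applies.
104.4 × 5/9 = 58.00.

58.00 K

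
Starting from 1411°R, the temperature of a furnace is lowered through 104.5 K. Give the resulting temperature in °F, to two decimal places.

Initial temperature in Celsius: (1411 - 491.67) × 5/9 = 510.7389°C.
The 104.5 K change is an interval; Kelvin and Celsius degrees are the same size, so ΔC = -104.5°C.
Final Celsius temperature: 510.7389 - 104.5000 = 406.2389°C.
In Fahrenheit: 406.2389 × 1.8 + 32 = 763.23°F.

763.23°F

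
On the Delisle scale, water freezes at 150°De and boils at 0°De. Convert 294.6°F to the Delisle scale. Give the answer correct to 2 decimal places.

-68.83°De

First in Celsius: (294.6 - 32) × 5/9 = 145.8889°C.
Linearly onto the Delisle scale: 150 + (145.8889 / 100) × (0 - 150) = -68.83°De.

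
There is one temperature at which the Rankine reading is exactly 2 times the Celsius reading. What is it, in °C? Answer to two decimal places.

2458.35°C

Let C be the Celsius reading. The Rankine reading is R = 1.8·C + 491.67.
Require R = 2·C: 1.8·C + 491.67 = 2·C.
(-0.2)·C = -491.67  ⇒  C = 2458.35.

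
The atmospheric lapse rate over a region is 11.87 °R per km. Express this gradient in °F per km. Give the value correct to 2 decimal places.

Since only a temperature interval is involved, the additive offset between the scales drops out.
A change of 1°R is a change of 1°F, so 11.87 × 1 = 11.87.

11.87 °F/km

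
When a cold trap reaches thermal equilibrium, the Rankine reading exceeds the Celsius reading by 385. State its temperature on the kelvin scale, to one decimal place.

139.8 K

Let x be the Rankine reading; then the Celsius reading is 5/9·x - 273.15.
(5/9·x - 273.15) - x = -385  ⇒  (-4/9)·x = -111.85  ⇒  x = 251.6625°R.
In Celsius: (251.6625 - 491.67) × 5/9 = -133.3375°C.
In kelvin: -133.3375 + 273.15 = 139.8 K.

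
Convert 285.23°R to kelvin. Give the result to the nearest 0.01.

In Celsius: (285.23 - 491.67) × 5/9 = -114.6889°C.
In kelvin: -114.6889 + 273.15 = 158.46 K.

158.46 K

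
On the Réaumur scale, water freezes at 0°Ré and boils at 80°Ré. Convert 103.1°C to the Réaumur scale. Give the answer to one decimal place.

Linearly onto the Réaumur scale: 0 + (103.1000 / 100) × (80 - 0) = 82.5°Ré.

82.5°Ré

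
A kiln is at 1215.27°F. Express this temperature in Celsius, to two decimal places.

657.37°C

In Celsius: (1215.27 - 32) × 5/9 = 657.3722°C.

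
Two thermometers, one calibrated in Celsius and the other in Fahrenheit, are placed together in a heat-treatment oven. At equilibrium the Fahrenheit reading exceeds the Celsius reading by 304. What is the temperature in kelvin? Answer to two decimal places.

613.15 K

Let x be the Celsius reading; then the Fahrenheit reading is 1.8·x + 32.
(1.8·x + 32) - x = 304  ⇒  (0.8)·x = 272  ⇒  x = 340.0000°C.
In kelvin: 340.0000 + 273.15 = 613.15 K.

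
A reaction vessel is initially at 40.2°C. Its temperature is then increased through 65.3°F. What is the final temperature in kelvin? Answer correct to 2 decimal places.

349.63 K

The 65.3°F change is an interval, so only the factor 5/9 applies: +65.3 × 5/9 = +36.2778°C.
Final Celsius temperature: 40.2000 + 36.2778 = 76.4778°C.
In kelvin: 76.4778 + 273.15 = 349.63 K.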